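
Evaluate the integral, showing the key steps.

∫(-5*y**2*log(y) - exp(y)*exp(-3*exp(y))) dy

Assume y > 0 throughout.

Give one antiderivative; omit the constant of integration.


Step 1. Rewrite: now ∫(-5*y**2*log(y)) dy + ∫(-exp(y)*exp(-3*exp(y))) dy.
Step 2. Integrate ∫(-5*y**2*log(y)) dy by parts with u = log(y), dv = (-5*y**2) dy, so v = -5*y**3/3 [assuming y > 0]: now -5*y**3*log(y)/3 + ∫(5*y**2/3) dy + ∫(-exp(y)*exp(-3*exp(y))) dy.
Step 3. Evaluate the standard form: now -5*y**3*log(y)/3 + 5*y**3/9 + ∫(-exp(y)*exp(-3*exp(y))) dy.
Step 4. Substitute u = exp(y), turning ∫(-exp(y)*exp(-3*exp(y))) dy into ∫(-exp(-3*u)) du: now -5*y**3*log(y)/3 + 5*y**3/9 + ∫(-exp(-3*u)) du.
Step 5. Evaluate the standard form: now -5*y**3*log(y)/3 + 5*y**3/9 + exp(-3*u)/3.
Step 6. Substitute back u = exp(y): now -5*y**3*log(y)/3 + 5*y**3/9 + exp(-3*exp(y))/3.
Answer: -5*y**3*log(y)/3 + 5*y**3/9 + exp(-3*exp(y))/3.


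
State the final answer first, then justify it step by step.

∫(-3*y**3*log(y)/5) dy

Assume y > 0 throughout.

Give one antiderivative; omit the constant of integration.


The answer is -3*y**4*log(y)/20 + 3*y**4/80.
Step 1. Integrate ∫(-3*y**3*log(y)/5) dy by parts with u = log(y), dv = (-3*y**3/5) dy, so v = -3*y**4/20 [assuming y > 0]: now -3*y**4*log(y)/20 + ∫(3*y**3/20) dy.
Step 2. Evaluate the standard form: now -3*y**4*log(y)/20 + 3*y**4/80.
Answer: -3*y**4*log(y)/20 + 3*y**4/80.


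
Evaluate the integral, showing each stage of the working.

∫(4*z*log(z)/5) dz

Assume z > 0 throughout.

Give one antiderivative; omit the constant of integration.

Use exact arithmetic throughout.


Step 1. Integrate ∫(4*z*log(z)/5) dz by parts with u = log(z), dv = (4*z/5) dz, so v = 2*z**2/5 [assuming z > 0]: now 2*z**2*log(z)/5 + ∫(-2*z/5) dz.
Step 2. Evaluate the standard form: now 2*z**2*log(z)/5 - z**2/5.
Answer: 2*z**2*log(z)/5 - z**2/5.


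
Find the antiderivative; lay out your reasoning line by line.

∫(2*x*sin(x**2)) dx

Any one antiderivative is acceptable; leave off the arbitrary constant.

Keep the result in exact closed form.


Step 1. Substitute u = x**2, turning ∫(2*x*sin(x**2)) dx into ∫(sin(u)) du: now ∫(sin(u)) du.
Step 2. Evaluate the standard form: now -cos(u).
Step 3. Substitute back u = x**2: now -cos(x**2).
Answer: -cos(x**2).


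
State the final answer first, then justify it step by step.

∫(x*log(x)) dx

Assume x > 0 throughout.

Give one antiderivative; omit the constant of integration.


The answer is x**2*log(x)/2 - x**2/4.
Step 1. Integrate ∫(x*log(x)) dx by parts with u = log(x), dv = (x) dx, so v = x**2/2 [assuming x > 0]: now x**2*log(x)/2 + ∫(-x/2) dx.
Step 2. Evaluate the standard form: now x**2*log(x)/2 - x**2/4.
Answer: x**2*log(x)/2 - x**2/4.


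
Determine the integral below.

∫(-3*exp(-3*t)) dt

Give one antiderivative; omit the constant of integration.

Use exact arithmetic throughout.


Answer: exp(-3*t).


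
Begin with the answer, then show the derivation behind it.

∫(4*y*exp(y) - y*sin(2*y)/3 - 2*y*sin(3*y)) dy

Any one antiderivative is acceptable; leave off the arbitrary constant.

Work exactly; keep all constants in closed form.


The answer is 4*y*exp(y) + y*cos(2*y)/6 + 2*y*cos(3*y)/3 - 4*exp(y) - sin(2*y)/12 - 2*sin(3*y)/9.
Step 1. Rewrite: now ∫(4*y*exp(y)) dy + ∫(-y*sin(2*y)/3) dy + ∫(-2*y*sin(3*y)) dy.
Step 2. Integrate ∫(-y*sin(2*y)/3) dy by parts with u = y, dv = (-sin(2*y)/3) dy, so v = cos(2*y)/6: now y*cos(2*y)/6 + ∫(4*y*exp(y)) dy + ∫(-2*y*sin(3*y)) dy + ∫(-cos(2*y)/6) dy.
Step 3. Evaluate the standard form: now y*cos(2*y)/6 - sin(2*y)/12 + ∫(4*y*exp(y)) dy + ∫(-2*y*sin(3*y)) dy.
Step 4. Integrate ∫(4*y*exp(y)) dy by parts with u = y, dv = (4*exp(y)) dy, so v = 4*exp(y): now 4*y*exp(y) + y*cos(2*y)/6 - sin(2*y)/12 + ∫(-2*y*sin(3*y)) dy + ∫(-4*exp(y)) dy.
Step 5. Evaluate the standard form: now 4*y*exp(y) + y*cos(2*y)/6 - 4*exp(y) - sin(2*y)/12 + ∫(-2*y*sin(3*y)) dy.
Step 6. Integrate ∫(-2*y*sin(3*y)) dy by parts with u = y, dv = (-2*sin(3*y)) dy, so v = 2*cos(3*y)/3: now 4*y*exp(y) + y*cos(2*y)/6 + 2*y*cos(3*y)/3 - 4*exp(y) - sin(2*y)/12 + ∫(-2*cos(3*y)/3) dy.
Step 7. Evaluate the standard form: now 4*y*exp(y) + y*cos(2*y)/6 + 2*y*cos(3*y)/3 - 4*exp(y) - sin(2*y)/12 - 2*sin(3*y)/9.
Answer: 4*y*exp(y) + y*cos(2*y)/6 + 2*y*cos(3*y)/3 - 4*exp(y) - sin(2*y)/12 - 2*sin(3*y)/9.


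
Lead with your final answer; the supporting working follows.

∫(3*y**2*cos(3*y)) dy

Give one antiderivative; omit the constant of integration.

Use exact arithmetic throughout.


The answer is y**2*sin(3*y) + 2*y*cos(3*y)/3 - 2*sin(3*y)/9.
Step 1. Integrate ∫(3*y**2*cos(3*y)) dy by parts with u = y**2, dv = (3*cos(3*y)) dy, so v = sin(3*y): now y**2*sin(3*y) + ∫(-2*y*sin(3*y)) dy.
Step 2. Integrate ∫(-2*y*sin(3*y)) dy by parts with u = y, dv = (-2*sin(3*y)) dy, so v = 2*cos(3*y)/3: now y**2*sin(3*y) + 2*y*cos(3*y)/3 + ∫(-2*cos(3*y)/3) dy.
Step 3. Evaluate the standard form: now y**2*sin(3*y) + 2*y*cos(3*y)/3 - 2*sin(3*y)/9.
Answer: y**2*sin(3*y) + 2*y*cos(3*y)/3 - 2*sin(3*y)/9.


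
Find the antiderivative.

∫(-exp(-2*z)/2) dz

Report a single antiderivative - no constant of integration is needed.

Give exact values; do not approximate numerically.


Answer: exp(-2*z)/4.


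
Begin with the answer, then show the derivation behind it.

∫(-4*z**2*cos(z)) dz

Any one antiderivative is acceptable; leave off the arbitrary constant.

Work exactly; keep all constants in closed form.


The answer is -4*z**2*sin(z) - 8*z*cos(z) + 8*sin(z).
Step 1. Integrate ∫(-4*z**2*cos(z)) dz by parts with u = z**2, dv = (-4*cos(z)) dz, so v = -4*sin(z): now -4*z**2*sin(z) + ∫(8*z*sin(z)) dz.
Step 2. Integrate ∫(8*z*sin(z)) dz by parts with u = z, dv = (8*sin(z)) dz, so v = -8*cos(z): now -4*z**2*sin(z) - 8*z*cos(z) + ∫(8*cos(z)) dz.
Step 3. Evaluate the standard form: now -4*z**2*sin(z) - 8*z*cos(z) + 8*sin(z).
Answer: -4*z**2*sin(z) - 8*z*cos(z) + 8*sin(z).


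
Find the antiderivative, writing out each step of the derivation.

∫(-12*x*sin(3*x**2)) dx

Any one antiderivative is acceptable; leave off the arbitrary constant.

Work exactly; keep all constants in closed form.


Step 1. Substitute u = x**2, turning ∫(-12*x*sin(3*x**2)) dx into ∫(-6*sin(3*u)) du: now ∫(-6*sin(3*u)) du.
Step 2. Evaluate the standard form: now 2*cos(3*u).
Step 3. Substitute back u = x**2: now 2*cos(3*x**2).
Answer: 2*cos(3*x**2).


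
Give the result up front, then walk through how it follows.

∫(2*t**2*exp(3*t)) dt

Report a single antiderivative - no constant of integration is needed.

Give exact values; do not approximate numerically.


The answer is 2*t**2*exp(3*t)/3 - 4*t*exp(3*t)/9 + 4*exp(3*t)/27.
Step 1. Integrate ∫(2*t**2*exp(3*t)) dt by parts with u = t**2, dv = (2*exp(3*t)) dt, so v = 2*exp(3*t)/3: now 2*t**2*exp(3*t)/3 + ∫(-4*t*exp(3*t)/3) dt.
Step 2. Integrate ∫(-4*t*exp(3*t)/3) dt by parts with u = t, dv = (-4*exp(3*t)/3) dt, so v = -4*exp(3*t)/9: now 2*t**2*exp(3*t)/3 - 4*t*exp(3*t)/9 + ∫(4*exp(3*t)/9) dt.
Step 3. Evaluate the standard form: now 2*t**2*exp(3*t)/3 - 4*t*exp(3*t)/9 + 4*exp(3*t)/27.
Answer: 2*t**2*exp(3*t)/3 - 4*t*exp(3*t)/9 + 4*exp(3*t)/27.


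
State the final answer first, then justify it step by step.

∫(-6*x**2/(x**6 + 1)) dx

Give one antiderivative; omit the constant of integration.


The answer is -2*atan(x**3).
Step 1. Substitute u = x**3, turning ∫(-6*x**2/(x**6 + 1)) dx into ∫(-2/(u**2 + 1)) du: now ∫(-2/(u**2 + 1)) du.
Step 2. Evaluate the standard form: now -2*atan(u).
Step 3. Substitute back u = x**3: now -2*atan(x**3).
Answer: -2*atan(x**3).


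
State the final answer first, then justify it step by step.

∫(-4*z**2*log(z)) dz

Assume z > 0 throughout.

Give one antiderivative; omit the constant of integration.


The answer is -4*z**3*log(z)/3 + 4*z**3/9.
Step 1. Integrate ∫(-4*z**2*log(z)) dz by parts with u = log(z), dv = (-4*z**2) dz, so v = -4*z**3/3 [assuming z > 0]: now -4*z**3*log(z)/3 + ∫(4*z**2/3) dz.
Step 2. Evaluate the standard form: now -4*z**3*log(z)/3 + 4*z**3/9.
Answer: -4*z**3*log(z)/3 + 4*z**3/9.


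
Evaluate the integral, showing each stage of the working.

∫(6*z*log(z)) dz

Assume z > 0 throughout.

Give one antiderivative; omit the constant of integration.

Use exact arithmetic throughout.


Step 1. Integrate ∫(6*z*log(z)) dz by parts with u = log(z), dv = (6*z) dz, so v = 3*z**2 [assuming z > 0]: now 3*z**2*log(z) + ∫(-3*z) dz.
Step 2. Evaluate the standard form: now 3*z**2*log(z) - 3*z**2/2.
Answer: 3*z**2*log(z) - 3*z**2/2.


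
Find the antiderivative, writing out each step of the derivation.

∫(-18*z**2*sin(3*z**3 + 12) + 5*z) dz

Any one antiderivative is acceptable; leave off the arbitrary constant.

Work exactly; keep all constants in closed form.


Step 1. Rewrite: now ∫(5*z) dz + ∫(-18*z**2*sin(3*z**3 + 12)) dz.
Step 2. Evaluate the standard form: now 5*z**2/2 + ∫(-18*z**2*sin(3*z**3 + 12)) dz.
Step 3. Substitute u = z**3 + 4, turning ∫(-18*z**2*sin(3*z**3 + 12)) dz into ∫(-6*sin(3*u)) du: now 5*z**2/2 + ∫(-6*sin(3*u)) du.
Step 4. Evaluate the standard form: now 5*z**2/2 + 2*cos(3*u).
Step 5. Substitute back u = z**3 + 4: now 5*z**2/2 + 2*cos(3*z**3 + 12).
Answer: 5*z**2/2 + 2*cos(3*z**3 + 12).


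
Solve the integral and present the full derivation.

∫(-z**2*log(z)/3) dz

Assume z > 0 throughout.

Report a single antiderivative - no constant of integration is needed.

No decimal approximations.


Step 1. Integrate ∫(-z**2*log(z)/3) dz by parts with u = log(z), dv = (-z**2/3) dz, so v = -z**3/9 [assuming z > 0]: now -z**3*log(z)/9 + ∫(z**2/9) dz.
Step 2. Evaluate the standard form: now -z**3*log(z)/9 + z**3/27.
Answer: -z**3*log(z)/9 + z**3/27.


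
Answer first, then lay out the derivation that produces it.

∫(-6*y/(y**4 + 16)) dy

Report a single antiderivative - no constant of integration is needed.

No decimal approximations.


The answer is -3*atan(y**2/4)/4.
Step 1. Substitute u = y**2, turning ∫(-6*y/(y**4 + 16)) dy into ∫(-3/(u**2 + 16)) du: now ∫(-3/(u**2 + 16)) du.
Step 2. Evaluate the standard form: now -3*atan(u/4)/4.
Step 3. Substitute back u = y**2: now -3*atan(y**2/4)/4.
Answer: -3*atan(y**2/4)/4.


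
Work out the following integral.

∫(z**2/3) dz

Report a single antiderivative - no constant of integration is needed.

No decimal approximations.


Answer: z**3/9.


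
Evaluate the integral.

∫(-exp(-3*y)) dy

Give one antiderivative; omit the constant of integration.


Answer: exp(-3*y)/3.


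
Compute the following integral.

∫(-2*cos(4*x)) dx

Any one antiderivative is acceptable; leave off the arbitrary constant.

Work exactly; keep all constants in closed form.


Answer: -sin(4*x)/2.


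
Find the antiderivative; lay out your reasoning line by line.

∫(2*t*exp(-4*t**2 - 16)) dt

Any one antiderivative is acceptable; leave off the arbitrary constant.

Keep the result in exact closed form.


Step 1. Substitute u = t**2 + 4, turning ∫(2*t*exp(-4*t**2 - 16)) dt into ∫(exp(-4*u)) du: now ∫(exp(-4*u)) du.
Step 2. Evaluate the standard form: now -exp(-4*u)/4.
Step 3. Substitute back u = t**2 + 4: now -exp(-4*t**2 - 16)/4.
Answer: -exp(-4*t**2 - 16)/4.


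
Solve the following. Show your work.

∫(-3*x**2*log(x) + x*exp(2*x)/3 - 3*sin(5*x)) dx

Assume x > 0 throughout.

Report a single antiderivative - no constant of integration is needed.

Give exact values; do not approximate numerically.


Step 1. Rewrite: now ∫(x*exp(2*x)/3) dx + ∫(-3*x**2*log(x)) dx + ∫(-3*sin(5*x)) dx.
Step 2. Integrate ∫(x*exp(2*x)/3) dx by parts with u = x, dv = (exp(2*x)/3) dx, so v = exp(2*x)/6: now x*exp(2*x)/6 + ∫(-3*x**2*log(x)) dx + ∫(-exp(2*x)/6) dx + ∫(-3*sin(5*x)) dx.
Step 3. Evaluate the standard form: now x*exp(2*x)/6 - exp(2*x)/12 + ∫(-3*x**2*log(x)) dx + ∫(-3*sin(5*x)) dx.
Step 4. Integrate ∫(-3*x**2*log(x)) dx by parts with u = log(x), dv = (-3*x**2) dx, so v = -x**3 [assuming x > 0]: now -x**3*log(x) + x*exp(2*x)/6 - exp(2*x)/12 + ∫(x**2) dx + ∫(-3*sin(5*x)) dx.
Step 5. Evaluate the standard form: now -x**3*log(x) + x**3/3 + x*exp(2*x)/6 - exp(2*x)/12 + ∫(-3*sin(5*x)) dx.
Step 6. Evaluate the standard form: now -x**3*log(x) + x**3/3 + x*exp(2*x)/6 - exp(2*x)/12 + 3*cos(5*x)/5.
Answer: -x**3*log(x) + x**3/3 + x*exp(2*x)/6 - exp(2*x)/12 + 3*cos(5*x)/5.


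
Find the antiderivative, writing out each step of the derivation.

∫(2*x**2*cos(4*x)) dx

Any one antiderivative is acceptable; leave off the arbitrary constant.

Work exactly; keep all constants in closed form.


Step 1. Integrate ∫(2*x**2*cos(4*x)) dx by parts with u = x**2, dv = (2*cos(4*x)) dx, so v = sin(4*x)/2: now x**2*sin(4*x)/2 + ∫(-x*sin(4*x)) dx.
Step 2. Integrate ∫(-x*sin(4*x)) dx by parts with u = x, dv = (-sin(4*x)) dx, so v = cos(4*x)/4: now x**2*sin(4*x)/2 + x*cos(4*x)/4 + ∫(-cos(4*x)/4) dx.
Step 3. Evaluate the standard form: now x**2*sin(4*x)/2 + x*cos(4*x)/4 - sin(4*x)/16.
Answer: x**2*sin(4*x)/2 + x*cos(4*x)/4 - sin(4*x)/16.


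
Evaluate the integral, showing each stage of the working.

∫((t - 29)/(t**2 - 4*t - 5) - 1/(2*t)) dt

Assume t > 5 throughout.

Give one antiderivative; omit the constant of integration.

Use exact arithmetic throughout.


Step 1. Rewrite: now ∫(-1/(2*t)) dt + ∫((t - 29)/(t**2 - 4*t - 5)) dt.
Step 2. Evaluate the standard form [assuming t > 0]: now -log(t)/2 + ∫((t - 29)/(t**2 - 4*t - 5)) dt.
Step 3. Decompose ∫((t - 29)/(t**2 - 4*t - 5)) dt by partial fractions, (t - 29)/(t**2 - 4*t - 5) = 5/(t + 1) - 4/(t - 5): now -log(t)/2 + ∫(-4/(t - 5)) dt + ∫(5/(t + 1)) dt.
Step 4. Evaluate the standard form [assuming t > -1]: now -log(t)/2 + 5*log(t + 1) + ∫(-4/(t - 5)) dt.
Step 5. Evaluate the standard form [assuming t > 5]: now -log(t)/2 - 4*log(t - 5) + 5*log(t + 1).
Answer: -log(t)/2 - 4*log(t - 5) + 5*log(t + 1).


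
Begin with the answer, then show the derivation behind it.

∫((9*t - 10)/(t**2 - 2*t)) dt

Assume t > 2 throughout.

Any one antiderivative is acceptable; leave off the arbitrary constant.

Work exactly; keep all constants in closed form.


The answer is 5*log(t) + 4*log(t - 2).
Step 1. Decompose ∫((9*t - 10)/(t**2 - 2*t)) dt by partial fractions, (9*t - 10)/(t**2 - 2*t) = 4/(t - 2) + 5/t: now ∫(5/t) dt + ∫(4/(t - 2)) dt.
Step 2. Evaluate the standard form [assuming t > 2]: now 4*log(t - 2) + ∫(5/t) dt.
Step 3. Evaluate the standard form [assuming t > 0]: now 5*log(t) + 4*log(t - 2).
Answer: 5*log(t) + 4*log(t - 2).


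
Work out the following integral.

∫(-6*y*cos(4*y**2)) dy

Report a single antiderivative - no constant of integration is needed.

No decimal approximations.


Answer: -3*sin(4*y**2)/4.


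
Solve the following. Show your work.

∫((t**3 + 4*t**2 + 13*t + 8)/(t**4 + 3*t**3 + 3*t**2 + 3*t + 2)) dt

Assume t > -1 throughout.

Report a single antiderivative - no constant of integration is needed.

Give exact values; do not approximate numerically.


Step 1. Decompose ∫((t**3 + 4*t**2 + 13*t + 8)/(t**4 + 3*t**3 + 3*t**2 + 3*t + 2)) dt by partial fractions, (t**3 + 4*t**2 + 13*t + 8)/(t**4 + 3*t**3 + 3*t**2 + 3*t + 2) = 4/(t**2 + 1) + 2/(t + 2) - 1/(t + 1): now ∫(-1/(t + 1)) dt + ∫(2/(t + 2)) dt + ∫(4/(t**2 + 1)) dt.
Step 2. Evaluate the standard form [assuming t > -2]: now 2*log(t + 2) + ∫(-1/(t + 1)) dt + ∫(4/(t**2 + 1)) dt.
Step 3. Evaluate the standard form [assuming t > -1]: now -log(t + 1) + 2*log(t + 2) + ∫(4/(t**2 + 1)) dt.
Step 4. Evaluate the standard form: now -log(t + 1) + 2*log(t + 2) + 4*atan(t).
Answer: -log(t + 1) + 2*log(t + 2) + 4*atan(t).


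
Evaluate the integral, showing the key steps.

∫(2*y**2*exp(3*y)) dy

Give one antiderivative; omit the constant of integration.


Step 1. Integrate ∫(2*y**2*exp(3*y)) dy by parts with u = y**2, dv = (2*exp(3*y)) dy, so v = 2*exp(3*y)/3: now 2*y**2*exp(3*y)/3 + ∫(-4*y*exp(3*y)/3) dy.
Step 2. Integrate ∫(-4*y*exp(3*y)/3) dy by parts with u = y, dv = (-4*exp(3*y)/3) dy, so v = -4*exp(3*y)/9: now 2*y**2*exp(3*y)/3 - 4*y*exp(3*y)/9 + ∫(4*exp(3*y)/9) dy.
Step 3. Evaluate the standard form: now 2*y**2*exp(3*y)/3 - 4*y*exp(3*y)/9 + 4*exp(3*y)/27.
Answer: 2*y**2*exp(3*y)/3 - 4*y*exp(3*y)/9 + 4*exp(3*y)/27.


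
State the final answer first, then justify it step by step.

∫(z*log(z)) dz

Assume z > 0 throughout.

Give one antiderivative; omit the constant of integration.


The answer is z**2*log(z)/2 - z**2/4.
Step 1. Integrate ∫(z*log(z)) dz by parts with u = log(z), dv = (z) dz, so v = z**2/2 [assuming z > 0]: now z**2*log(z)/2 + ∫(-z/2) dz.
Step 2. Evaluate the standard form: now z**2*log(z)/2 - z**2/4.
Answer: z**2*log(z)/2 - z**2/4.


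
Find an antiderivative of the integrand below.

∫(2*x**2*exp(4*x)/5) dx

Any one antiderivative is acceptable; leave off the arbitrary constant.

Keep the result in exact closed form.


Answer: x**2*exp(4*x)/10 - x*exp(4*x)/20 + exp(4*x)/80.


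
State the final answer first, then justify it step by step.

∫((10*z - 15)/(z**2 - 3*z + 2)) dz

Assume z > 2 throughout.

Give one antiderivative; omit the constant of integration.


The answer is 5*log(z - 2) + 5*log(z - 1).
Step 1. Decompose ∫((10*z - 15)/(z**2 - 3*z + 2)) dz by partial fractions, (10*z - 15)/(z**2 - 3*z + 2) = 5/(z - 1) + 5/(z - 2): now ∫(5/(z - 2)) dz + ∫(5/(z - 1)) dz.
Step 2. Evaluate the standard form [assuming z > 2]: now 5*log(z - 2) + ∫(5/(z - 1)) dz.
Step 3. Evaluate the standard form [assuming z > 1]: now 5*log(z - 2) + 5*log(z - 1).
Answer: 5*log(z - 2) + 5*log(z - 1).


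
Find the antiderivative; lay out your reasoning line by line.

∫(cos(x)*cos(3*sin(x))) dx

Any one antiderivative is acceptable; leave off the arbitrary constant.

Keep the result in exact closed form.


Step 1. Substitute u = sin(x), turning ∫(cos(x)*cos(3*sin(x))) dx into ∫(cos(3*u)) du: now ∫(cos(3*u)) du.
Step 2. Evaluate the standard form: now sin(3*u)/3.
Step 3. Substitute back u = sin(x): now sin(3*sin(x))/3.
Answer: sin(3*sin(x))/3.


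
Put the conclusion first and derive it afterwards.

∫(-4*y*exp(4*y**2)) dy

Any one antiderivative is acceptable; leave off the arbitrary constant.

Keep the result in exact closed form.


The answer is -exp(4*y**2)/2.
Step 1. Substitute u = y**2, turning ∫(-4*y*exp(4*y**2)) dy into ∫(-2*exp(4*u)) du: now ∫(-2*exp(4*u)) du.
Step 2. Evaluate the standard form: now -exp(4*u)/2.
Step 3. Substitute back u = y**2: now -exp(4*y**2)/2.
Answer: -exp(4*y**2)/2.


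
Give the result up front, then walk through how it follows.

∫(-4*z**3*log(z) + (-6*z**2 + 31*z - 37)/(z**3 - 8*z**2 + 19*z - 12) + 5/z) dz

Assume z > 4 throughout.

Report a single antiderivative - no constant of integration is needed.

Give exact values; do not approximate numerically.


The answer is -z**4*log(z) + z**4/4 + 5*log(z) - 3*log(z - 4) - log(z - 3) - 2*log(z - 1).
Step 1. Rewrite: now ∫(5/z) dz + ∫(-4*z**3*log(z)) dz + ∫((-6*z**2 + 31*z - 37)/(z**3 - 8*z**2 + 19*z - 12)) dz.
Step 2. Evaluate the standard form [assuming z > 0]: now 5*log(z) + ∫(-4*z**3*log(z)) dz + ∫((-6*z**2 + 31*z - 37)/(z**3 - 8*z**2 + 19*z - 12)) dz.
Step 3. Integrate ∫(-4*z**3*log(z)) dz by parts with u = log(z), dv = (-4*z**3) dz, so v = -z**4 [assuming z > 0]: now -z**4*log(z) + 5*log(z) + ∫(z**3) dz + ∫((-6*z**2 + 31*z - 37)/(z**3 - 8*z**2 + 19*z - 12)) dz.
Step 4. Evaluate the standard form: now -z**4*log(z) + z**4/4 + 5*log(z) + ∫((-6*z**2 + 31*z - 37)/(z**3 - 8*z**2 + 19*z - 12)) dz.
Step 5. Decompose ∫((-6*z**2 + 31*z - 37)/(z**3 - 8*z**2 + 19*z - 12)) dz by partial fractions, (-6*z**2 + 31*z - 37)/(z**3 - 8*z**2 + 19*z - 12) = -2/(z - 1) - 1/(z - 3) - 3/(z - 4): now -z**4*log(z) + z**4/4 + 5*log(z) + ∫(-3/(z - 4)) dz + ∫(-1/(z - 3)) dz + ∫(-2/(z - 1)) dz.
Step 6. Evaluate the standard form [assuming z > 1]: now -z**4*log(z) + z**4/4 + 5*log(z) - 2*log(z - 1) + ∫(-3/(z - 4)) dz + ∫(-1/(z - 3)) dz.
Step 7. Evaluate the standard form [assuming z > 3]: now -z**4*log(z) + z**4/4 + 5*log(z) - log(z - 3) - 2*log(z - 1) + ∫(-3/(z - 4)) dz.
Step 8. Evaluate the standard form [assuming z > 4]: now -z**4*log(z) + z**4/4 + 5*log(z) - 3*log(z - 4) - log(z - 3) - 2*log(z - 1).
Answer: -z**4*log(z) + z**4/4 + 5*log(z) - 3*log(z - 4) - log(z - 3) - 2*log(z - 1).


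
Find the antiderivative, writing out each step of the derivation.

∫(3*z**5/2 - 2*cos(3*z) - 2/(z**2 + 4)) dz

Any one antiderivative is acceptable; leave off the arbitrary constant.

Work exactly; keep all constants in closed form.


Step 1. Rewrite: now ∫(3*z**5/2) dz + ∫(-2/(z**2 + 4)) dz + ∫(-2*cos(3*z)) dz.
Step 2. Evaluate the standard form: now -atan(z/2) + ∫(3*z**5/2) dz + ∫(-2*cos(3*z)) dz.
Step 3. Evaluate the standard form: now -2*sin(3*z)/3 - atan(z/2) + ∫(3*z**5/2) dz.
Step 4. Evaluate the standard form: now z**6/4 - 2*sin(3*z)/3 - atan(z/2).
Answer: z**6/4 - 2*sin(3*z)/3 - atan(z/2).


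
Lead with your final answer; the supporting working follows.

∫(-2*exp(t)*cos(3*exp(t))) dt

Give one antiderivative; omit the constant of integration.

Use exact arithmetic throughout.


The answer is -2*sin(3*exp(t))/3.
Step 1. Substitute u = exp(t), turning ∫(-2*exp(t)*cos(3*exp(t))) dt into ∫(-2*cos(3*u)) du: now ∫(-2*cos(3*u)) du.
Step 2. Evaluate the standard form: now -2*sin(3*u)/3.
Step 3. Substitute back u = exp(t): now -2*sin(3*exp(t))/3.
Answer: -2*sin(3*exp(t))/3.


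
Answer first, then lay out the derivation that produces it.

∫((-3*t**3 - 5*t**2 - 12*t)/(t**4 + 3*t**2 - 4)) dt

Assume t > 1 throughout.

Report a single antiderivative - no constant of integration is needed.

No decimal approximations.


The answer is -2*log(t - 1) - log(t + 1) - 2*atan(t/2).
Step 1. Decompose ∫((-3*t**3 - 5*t**2 - 12*t)/(t**4 + 3*t**2 - 4)) dt by partial fractions, (-3*t**3 - 5*t**2 - 12*t)/(t**4 + 3*t**2 - 4) = -4/(t**2 + 4) - 1/(t + 1) - 2/(t - 1): now ∫(-2/(t - 1)) dt + ∫(-1/(t + 1)) dt + ∫(-4/(t**2 + 4)) dt.
Step 2. Evaluate the standard form [assuming t > 1]: now -2*log(t - 1) + ∫(-1/(t + 1)) dt + ∫(-4/(t**2 + 4)) dt.
Step 3. Evaluate the standard form [assuming t > -1]: now -2*log(t - 1) - log(t + 1) + ∫(-4/(t**2 + 4)) dt.
Step 4. Evaluate the standard form: now -2*log(t - 1) - log(t + 1) - 2*atan(t/2).
Answer: -2*log(t - 1) - log(t + 1) - 2*atan(t/2).


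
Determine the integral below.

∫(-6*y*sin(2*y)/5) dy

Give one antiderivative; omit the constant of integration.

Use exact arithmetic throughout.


Answer: 3*y*cos(2*y)/5 - 3*sin(2*y)/10.


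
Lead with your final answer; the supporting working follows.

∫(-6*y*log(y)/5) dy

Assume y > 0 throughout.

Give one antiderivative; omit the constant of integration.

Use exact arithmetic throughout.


The answer is -3*y**2*log(y)/5 + 3*y**2/10.
Step 1. Integrate ∫(-6*y*log(y)/5) dy by parts with u = log(y), dv = (-6*y/5) dy, so v = -3*y**2/5 [assuming y > 0]: now -3*y**2*log(y)/5 + ∫(3*y/5) dy.
Step 2. Evaluate the standard form: now -3*y**2*log(y)/5 + 3*y**2/10.
Answer: -3*y**2*log(y)/5 + 3*y**2/10.


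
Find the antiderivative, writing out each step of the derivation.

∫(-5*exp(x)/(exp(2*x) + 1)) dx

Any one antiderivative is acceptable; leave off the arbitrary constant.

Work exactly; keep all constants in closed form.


Step 1. Substitute u = exp(x), turning ∫(-5*exp(x)/(exp(2*x) + 1)) dx into ∫(-5/(u**2 + 1)) du: now ∫(-5/(u**2 + 1)) du.
Step 2. Evaluate the standard form: now -5*atan(u).
Step 3. Substitute back u = exp(x): now -5*atan(exp(x)).
Answer: -5*atan(exp(x)).


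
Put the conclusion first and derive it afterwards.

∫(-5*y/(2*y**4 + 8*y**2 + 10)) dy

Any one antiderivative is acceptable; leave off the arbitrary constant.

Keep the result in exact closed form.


The answer is -5*atan(y**2 + 2)/4.
Step 1. Substitute u = y**2 + 2, turning ∫(-5*y/(2*y**4 + 8*y**2 + 10)) dy into ∫(-5/(4*(u**2 + 1))) du: now ∫(-5/(4*(u**2 + 1))) du.
Step 2. Evaluate the standard form: now -5*atan(u)/4.
Step 3. Substitute back u = y**2 + 2: now -5*atan(y**2 + 2)/4.
Answer: -5*atan(y**2 + 2)/4.


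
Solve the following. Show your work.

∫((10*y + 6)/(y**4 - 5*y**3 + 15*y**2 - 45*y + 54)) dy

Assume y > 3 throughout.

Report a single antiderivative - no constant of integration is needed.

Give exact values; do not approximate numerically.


Step 1. Decompose ∫((10*y + 6)/(y**4 - 5*y**3 + 15*y**2 - 45*y + 54)) dy by partial fractions, (10*y + 6)/(y**4 - 5*y**3 + 15*y**2 - 45*y + 54) = -2/(y**2 + 9) - 2/(y - 2) + 2/(y - 3): now ∫(2/(y - 3)) dy + ∫(-2/(y - 2)) dy + ∫(-2/(y**2 + 9)) dy.
Step 2. Evaluate the standard form [assuming y > 3]: now 2*log(y - 3) + ∫(-2/(y - 2)) dy + ∫(-2/(y**2 + 9)) dy.
Step 3. Evaluate the standard form [assuming y > 2]: now 2*log(y - 3) - 2*log(y - 2) + ∫(-2/(y**2 + 9)) dy.
Step 4. Evaluate the standard form: now 2*log(y - 3) - 2*log(y - 2) - 2*atan(y/3)/3.
Answer: 2*log(y - 3) - 2*log(y - 2) - 2*atan(y/3)/3.


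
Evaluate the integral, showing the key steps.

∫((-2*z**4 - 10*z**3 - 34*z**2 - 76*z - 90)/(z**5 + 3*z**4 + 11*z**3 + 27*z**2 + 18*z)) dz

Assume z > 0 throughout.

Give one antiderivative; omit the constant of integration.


Step 1. Decompose ∫((-2*z**4 - 10*z**3 - 34*z**2 - 76*z - 90)/(z**5 + 3*z**4 + 11*z**3 + 27*z**2 + 18*z)) dz by partial fractions, (-2*z**4 - 10*z**3 - 34*z**2 - 76*z - 90)/(z**5 + 3*z**4 + 11*z**3 + 27*z**2 + 18*z) = -2/(z**2 + 9) - 1/(z + 2) + 4/(z + 1) - 5/z: now ∫(-5/z) dz + ∫(4/(z + 1)) dz + ∫(-1/(z + 2)) dz + ∫(-2/(z**2 + 9)) dz.
Step 2. Evaluate the standard form [assuming z > 0]: now -5*log(z) + ∫(4/(z + 1)) dz + ∫(-1/(z + 2)) dz + ∫(-2/(z**2 + 9)) dz.
Step 3. Evaluate the standard form [assuming z > -2]: now -5*log(z) - log(z + 2) + ∫(4/(z + 1)) dz + ∫(-2/(z**2 + 9)) dz.
Step 4. Evaluate the standard form [assuming z > -1]: now -5*log(z) + 4*log(z + 1) - log(z + 2) + ∫(-2/(z**2 + 9)) dz.
Step 5. Evaluate the standard form: now -5*log(z) + 4*log(z + 1) - log(z + 2) - 2*atan(z/3)/3.
Answer: -5*log(z) + 4*log(z + 1) - log(z + 2) - 2*atan(z/3)/3.


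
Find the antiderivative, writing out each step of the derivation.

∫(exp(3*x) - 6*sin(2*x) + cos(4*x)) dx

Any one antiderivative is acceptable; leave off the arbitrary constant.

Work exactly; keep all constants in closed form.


Step 1. Rewrite: now ∫(exp(3*x)) dx + ∫(-6*sin(2*x)) dx + ∫(cos(4*x)) dx.
Step 2. Evaluate the standard form: now 3*cos(2*x) + ∫(exp(3*x)) dx + ∫(cos(4*x)) dx.
Step 3. Evaluate the standard form: now sin(4*x)/4 + 3*cos(2*x) + ∫(exp(3*x)) dx.
Step 4. Evaluate the standard form: now exp(3*x)/3 + sin(4*x)/4 + 3*cos(2*x).
Answer: exp(3*x)/3 + sin(4*x)/4 + 3*cos(2*x).


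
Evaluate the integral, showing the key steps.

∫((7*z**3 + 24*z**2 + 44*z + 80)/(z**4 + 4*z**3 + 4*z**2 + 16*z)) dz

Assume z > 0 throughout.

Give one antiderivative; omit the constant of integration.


Step 1. Decompose ∫((7*z**3 + 24*z**2 + 44*z + 80)/(z**4 + 4*z**3 + 4*z**2 + 16*z)) dz by partial fractions, (7*z**3 + 24*z**2 + 44*z + 80)/(z**4 + 4*z**3 + 4*z**2 + 16*z) = 4/(z**2 + 4) + 2/(z + 4) + 5/z: now ∫(5/z) dz + ∫(2/(z + 4)) dz + ∫(4/(z**2 + 4)) dz.
Step 2. Evaluate the standard form [assuming z > 0]: now 5*log(z) + ∫(2/(z + 4)) dz + ∫(4/(z**2 + 4)) dz.
Step 3. Evaluate the standard form [assuming z > -4]: now 5*log(z) + 2*log(z + 4) + ∫(4/(z**2 + 4)) dz.
Step 4. Evaluate the standard form: now 5*log(z) + 2*log(z + 4) + 2*atan(z/2).
Answer: 5*log(z) + 2*log(z + 4) + 2*atan(z/2).


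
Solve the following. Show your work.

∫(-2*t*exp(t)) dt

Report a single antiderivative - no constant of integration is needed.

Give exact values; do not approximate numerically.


Step 1. Integrate ∫(-2*t*exp(t)) dt by parts with u = t, dv = (-2*exp(t)) dt, so v = -2*exp(t): now -2*t*exp(t) + ∫(2*exp(t)) dt.
Step 2. Evaluate the standard form: now -2*t*exp(t) + 2*exp(t).
Answer: -2*t*exp(t) + 2*exp(t).


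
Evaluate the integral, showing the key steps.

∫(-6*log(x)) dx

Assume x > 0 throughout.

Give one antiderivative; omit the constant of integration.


Step 1. Integrate ∫(-6*log(x)) dx by parts with u = log(x), dv = (-6) dx, so v = -6*x [assuming x > 0]: now -6*x*log(x) + ∫(6) dx.
Step 2. Evaluate the standard form: now -6*x*log(x) + 6*x.
Answer: -6*x*log(x) + 6*x.


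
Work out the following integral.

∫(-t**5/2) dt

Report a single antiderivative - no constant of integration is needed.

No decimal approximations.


Answer: -t**6/12.


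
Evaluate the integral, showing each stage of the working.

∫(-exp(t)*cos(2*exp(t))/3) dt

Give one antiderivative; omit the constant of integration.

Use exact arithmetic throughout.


Step 1. Substitute u = exp(t), turning ∫(-exp(t)*cos(2*exp(t))/3) dt into ∫(-cos(2*u)/3) du: now ∫(-cos(2*u)/3) du.
Step 2. Evaluate the standard form: now -sin(2*u)/6.
Step 3. Substitute back u = exp(t): now -sin(2*exp(t))/6.
Answer: -sin(2*exp(t))/6.


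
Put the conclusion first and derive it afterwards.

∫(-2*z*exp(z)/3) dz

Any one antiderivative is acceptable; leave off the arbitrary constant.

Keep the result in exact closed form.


The answer is -2*z*exp(z)/3 + 2*exp(z)/3.
Step 1. Integrate ∫(-2*z*exp(z)/3) dz by parts with u = z, dv = (-2*exp(z)/3) dz, so v = -2*exp(z)/3: now -2*z*exp(z)/3 + ∫(2*exp(z)/3) dz.
Step 2. Evaluate the standard form: now -2*z*exp(z)/3 + 2*exp(z)/3.
Answer: -2*z*exp(z)/3 + 2*exp(z)/3.


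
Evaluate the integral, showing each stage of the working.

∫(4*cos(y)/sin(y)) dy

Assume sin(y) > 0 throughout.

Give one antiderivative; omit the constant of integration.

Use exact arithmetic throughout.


Step 1. Substitute u = sin(y), turning ∫(4*cos(y)/sin(y)) dy into ∫(4/u) du: now ∫(4/u) du.
Step 2. Evaluate the standard form [assuming u > 0]: now 4*log(u).
Step 3. Substitute back u = sin(y): now 4*log(sin(y)).
Answer: 4*log(sin(y)).


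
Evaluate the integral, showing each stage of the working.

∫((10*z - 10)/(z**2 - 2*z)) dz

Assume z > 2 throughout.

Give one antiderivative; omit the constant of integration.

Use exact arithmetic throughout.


Step 1. Decompose ∫((10*z - 10)/(z**2 - 2*z)) dz by partial fractions, (10*z - 10)/(z**2 - 2*z) = 5/(z - 2) + 5/z: now ∫(5/z) dz + ∫(5/(z - 2)) dz.
Step 2. Evaluate the standard form [assuming z > 0]: now 5*log(z) + ∫(5/(z - 2)) dz.
Step 3. Evaluate the standard form [assuming z > 2]: now 5*log(z) + 5*log(z - 2).
Answer: 5*log(z) + 5*log(z - 2).


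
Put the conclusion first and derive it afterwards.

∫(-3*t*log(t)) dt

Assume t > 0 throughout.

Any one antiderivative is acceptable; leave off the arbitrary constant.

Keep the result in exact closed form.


The answer is -3*t**2*log(t)/2 + 3*t**2/4.
Step 1. Integrate ∫(-3*t*log(t)) dt by parts with u = log(t), dv = (-3*t) dt, so v = -3*t**2/2 [assuming t > 0]: now -3*t**2*log(t)/2 + ∫(3*t/2) dt.
Step 2. Evaluate the standard form: now -3*t**2*log(t)/2 + 3*t**2/4.
Answer: -3*t**2*log(t)/2 + 3*t**2/4.


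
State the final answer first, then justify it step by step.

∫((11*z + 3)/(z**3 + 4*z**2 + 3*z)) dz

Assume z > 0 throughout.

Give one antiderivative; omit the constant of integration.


The answer is log(z) + 4*log(z + 1) - 5*log(z + 3).
Step 1. Decompose ∫((11*z + 3)/(z**3 + 4*z**2 + 3*z)) dz by partial fractions, (11*z + 3)/(z**3 + 4*z**2 + 3*z) = -5/(z + 3) + 4/(z + 1) + 1/z: now ∫(1/z) dz + ∫(4/(z + 1)) dz + ∫(-5/(z + 3)) dz.
Step 2. Evaluate the standard form [assuming z > 0]: now log(z) + ∫(4/(z + 1)) dz + ∫(-5/(z + 3)) dz.
Step 3. Evaluate the standard form [assuming z > -1]: now log(z) + 4*log(z + 1) + ∫(-5/(z + 3)) dz.
Step 4. Evaluate the standard form [assuming z > -3]: now log(z) + 4*log(z + 1) - 5*log(z + 3).
Answer: log(z) + 4*log(z + 1) - 5*log(z + 3).


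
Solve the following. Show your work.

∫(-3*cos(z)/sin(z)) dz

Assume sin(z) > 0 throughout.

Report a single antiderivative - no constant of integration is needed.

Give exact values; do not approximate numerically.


Step 1. Substitute u = sin(z), turning ∫(-3*cos(z)/sin(z)) dz into ∫(-3/u) du: now ∫(-3/u) du.
Step 2. Evaluate the standard form [assuming u > 0]: now -3*log(u).
Step 3. Substitute back u = sin(z): now -3*log(sin(z)).
Answer: -3*log(sin(z)).


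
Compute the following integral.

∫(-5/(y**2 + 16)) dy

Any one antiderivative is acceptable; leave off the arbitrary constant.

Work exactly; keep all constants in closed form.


Answer: -5*atan(y/4)/4.


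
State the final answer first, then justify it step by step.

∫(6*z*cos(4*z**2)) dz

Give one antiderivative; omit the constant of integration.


The answer is 3*sin(4*z**2)/4.
Step 1. Substitute u = z**2, turning ∫(6*z*cos(4*z**2)) dz into ∫(3*cos(4*u)) du: now ∫(3*cos(4*u)) du.
Step 2. Evaluate the standard form: now 3*sin(4*u)/4.
Step 3. Substitute back u = z**2: now 3*sin(4*z**2)/4.
Answer: 3*sin(4*z**2)/4.


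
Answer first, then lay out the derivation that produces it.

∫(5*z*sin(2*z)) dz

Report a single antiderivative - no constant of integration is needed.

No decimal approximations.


The answer is -5*z*cos(2*z)/2 + 5*sin(2*z)/4.
Step 1. Integrate ∫(5*z*sin(2*z)) dz by parts with u = z, dv = (5*sin(2*z)) dz, so v = -5*cos(2*z)/2: now -5*z*cos(2*z)/2 + ∫(5*cos(2*z)/2) dz.
Step 2. Evaluate the standard form: now -5*z*cos(2*z)/2 + 5*sin(2*z)/4.
Answer: -5*z*cos(2*z)/2 + 5*sin(2*z)/4.


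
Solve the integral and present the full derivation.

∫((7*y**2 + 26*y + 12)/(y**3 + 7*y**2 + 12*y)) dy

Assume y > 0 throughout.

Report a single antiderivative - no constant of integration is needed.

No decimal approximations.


Step 1. Decompose ∫((7*y**2 + 26*y + 12)/(y**3 + 7*y**2 + 12*y)) dy by partial fractions, (7*y**2 + 26*y + 12)/(y**3 + 7*y**2 + 12*y) = 5/(y + 4) + 1/(y + 3) + 1/y: now ∫(1/y) dy + ∫(1/(y + 3)) dy + ∫(5/(y + 4)) dy.
Step 2. Evaluate the standard form [assuming y > 0]: now log(y) + ∫(1/(y + 3)) dy + ∫(5/(y + 4)) dy.
Step 3. Evaluate the standard form [assuming y > -4]: now log(y) + 5*log(y + 4) + ∫(1/(y + 3)) dy.
Step 4. Evaluate the standard form [assuming y > -3]: now log(y) + log(y + 3) + 5*log(y + 4).
Answer: log(y) + log(y + 3) + 5*log(y + 4).


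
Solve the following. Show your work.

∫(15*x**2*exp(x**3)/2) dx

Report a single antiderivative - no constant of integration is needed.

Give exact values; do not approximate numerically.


Step 1. Substitute u = x**3, turning ∫(15*x**2*exp(x**3)/2) dx into ∫(5*exp(u)/2) du: now ∫(5*exp(u)/2) du.
Step 2. Evaluate the standard form: now 5*exp(u)/2.
Step 3. Substitute back u = x**3: now 5*exp(x**3)/2.
Answer: 5*exp(x**3)/2.


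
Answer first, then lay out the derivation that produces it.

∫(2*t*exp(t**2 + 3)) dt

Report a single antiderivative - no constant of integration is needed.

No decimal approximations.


The answer is exp(t**2 + 3).
Step 1. Substitute u = t**2 + 3, turning ∫(2*t*exp(t**2 + 3)) dt into ∫(exp(u)) du: now ∫(exp(u)) du.
Step 2. Evaluate the standard form: now exp(u).
Step 3. Substitute back u = t**2 + 3: now exp(t**2 + 3).
Answer: exp(t**2 + 3).


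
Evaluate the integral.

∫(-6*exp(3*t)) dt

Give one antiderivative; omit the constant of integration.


Answer: -2*exp(3*t).


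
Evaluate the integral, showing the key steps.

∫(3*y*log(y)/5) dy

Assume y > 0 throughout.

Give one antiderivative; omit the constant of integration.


Step 1. Integrate ∫(3*y*log(y)/5) dy by parts with u = log(y), dv = (3*y/5) dy, so v = 3*y**2/10 [assuming y > 0]: now 3*y**2*log(y)/10 + ∫(-3*y/10) dy.
Step 2. Evaluate the standard form: now 3*y**2*log(y)/10 - 3*y**2/20.
Answer: 3*y**2*log(y)/10 - 3*y**2/20.


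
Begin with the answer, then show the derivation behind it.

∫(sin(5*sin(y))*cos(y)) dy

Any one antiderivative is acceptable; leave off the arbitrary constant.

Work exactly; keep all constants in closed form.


The answer is -cos(5*sin(y))/5.
Step 1. Substitute u = sin(y), turning ∫(sin(5*sin(y))*cos(y)) dy into ∫(sin(5*u)) du: now ∫(sin(5*u)) du.
Step 2. Evaluate the standard form: now -cos(5*u)/5.
Step 3. Substitute back u = sin(y): now -cos(5*sin(y))/5.
Answer: -cos(5*sin(y))/5.


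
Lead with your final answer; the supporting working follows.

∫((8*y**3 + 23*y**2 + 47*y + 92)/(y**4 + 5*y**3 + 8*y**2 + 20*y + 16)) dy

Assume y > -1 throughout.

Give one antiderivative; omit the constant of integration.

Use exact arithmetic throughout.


The answer is 4*log(y + 1) + 4*log(y + 4) + 3*atan(y/2)/2.
Step 1. Decompose ∫((8*y**3 + 23*y**2 + 47*y + 92)/(y**4 + 5*y**3 + 8*y**2 + 20*y + 16)) dy by partial fractions, (8*y**3 + 23*y**2 + 47*y + 92)/(y**4 + 5*y**3 + 8*y**2 + 20*y + 16) = 3/(y**2 + 4) + 4/(y + 4) + 4/(y + 1): now ∫(4/(y + 1)) dy + ∫(4/(y + 4)) dy + ∫(3/(y**2 + 4)) dy.
Step 2. Evaluate the standard form [assuming y > -4]: now 4*log(y + 4) + ∫(4/(y + 1)) dy + ∫(3/(y**2 + 4)) dy.
Step 3. Evaluate the standard form [assuming y > -1]: now 4*log(y + 1) + 4*log(y + 4) + ∫(3/(y**2 + 4)) dy.
Step 4. Evaluate the standard form: now 4*log(y + 1) + 4*log(y + 4) + 3*atan(y/2)/2.
Answer: 4*log(y + 1) + 4*log(y + 4) + 3*atan(y/2)/2.


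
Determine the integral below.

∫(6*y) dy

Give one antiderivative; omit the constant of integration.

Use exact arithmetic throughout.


Answer: 3*y**2.


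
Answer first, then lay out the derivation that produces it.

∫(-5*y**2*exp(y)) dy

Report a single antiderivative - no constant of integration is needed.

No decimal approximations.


The answer is -5*y**2*exp(y) + 10*y*exp(y) - 10*exp(y).
Step 1. Integrate ∫(-5*y**2*exp(y)) dy by parts with u = y**2, dv = (-5*exp(y)) dy, so v = -5*exp(y): now -5*y**2*exp(y) + ∫(10*y*exp(y)) dy.
Step 2. Integrate ∫(10*y*exp(y)) dy by parts with u = y, dv = (10*exp(y)) dy, so v = 10*exp(y): now -5*y**2*exp(y) + 10*y*exp(y) + ∫(-10*exp(y)) dy.
Step 3. Evaluate the standard form: now -5*y**2*exp(y) + 10*y*exp(y) - 10*exp(y).
Answer: -5*y**2*exp(y) + 10*y*exp(y) - 10*exp(y).


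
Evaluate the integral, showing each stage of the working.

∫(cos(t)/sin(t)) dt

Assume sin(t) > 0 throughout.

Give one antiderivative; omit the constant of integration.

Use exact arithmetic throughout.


Step 1. Substitute u = sin(t), turning ∫(cos(t)/sin(t)) dt into ∫(1/u) du: now ∫(1/u) du.
Step 2. Evaluate the standard form [assuming u > 0]: now log(u).
Step 3. Substitute back u = sin(t): now log(sin(t)).
Answer: log(sin(t)).


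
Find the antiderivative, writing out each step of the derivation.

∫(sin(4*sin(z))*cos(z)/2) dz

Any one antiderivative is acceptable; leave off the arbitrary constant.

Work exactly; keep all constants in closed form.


Step 1. Substitute u = sin(z), turning ∫(sin(4*sin(z))*cos(z)/2) dz into ∫(sin(4*u)/2) du: now ∫(sin(4*u)/2) du.
Step 2. Evaluate the standard form: now -cos(4*u)/8.
Step 3. Substitute back u = sin(z): now -cos(4*sin(z))/8.
Answer: -cos(4*sin(z))/8.


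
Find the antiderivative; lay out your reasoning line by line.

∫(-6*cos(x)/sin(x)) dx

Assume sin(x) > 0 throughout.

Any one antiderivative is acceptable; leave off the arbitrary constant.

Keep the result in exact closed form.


Step 1. Substitute u = sin(x), turning ∫(-6*cos(x)/sin(x)) dx into ∫(-6/u) du: now ∫(-6/u) du.
Step 2. Evaluate the standard form [assuming u > 0]: now -6*log(u).
Step 3. Substitute back u = sin(x): now -6*log(sin(x)).
Answer: -6*log(sin(x)).


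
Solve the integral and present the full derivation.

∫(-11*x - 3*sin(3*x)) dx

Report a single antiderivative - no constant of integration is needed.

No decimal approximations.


Step 1. Rewrite: now ∫(-11*x) dx + ∫(-3*sin(3*x)) dx.
Step 2. Evaluate the standard form: now -11*x**2/2 + ∫(-3*sin(3*x)) dx.
Step 3. Evaluate the standard form: now -11*x**2/2 + cos(3*x).
Answer: -11*x**2/2 + cos(3*x).


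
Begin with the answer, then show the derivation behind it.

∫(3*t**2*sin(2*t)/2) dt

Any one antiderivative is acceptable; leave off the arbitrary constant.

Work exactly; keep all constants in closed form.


The answer is -3*t**2*cos(2*t)/4 + 3*t*sin(2*t)/4 + 3*cos(2*t)/8.
Step 1. Integrate ∫(3*t**2*sin(2*t)/2) dt by parts with u = t**2, dv = (3*sin(2*t)/2) dt, so v = -3*cos(2*t)/4: now -3*t**2*cos(2*t)/4 + ∫(3*t*cos(2*t)/2) dt.
Step 2. Integrate ∫(3*t*cos(2*t)/2) dt by parts with u = t, dv = (3*cos(2*t)/2) dt, so v = 3*sin(2*t)/4: now -3*t**2*cos(2*t)/4 + 3*t*sin(2*t)/4 + ∫(-3*sin(2*t)/4) dt.
Step 3. Evaluate the standard form: now -3*t**2*cos(2*t)/4 + 3*t*sin(2*t)/4 + 3*cos(2*t)/8.
Answer: -3*t**2*cos(2*t)/4 + 3*t*sin(2*t)/4 + 3*cos(2*t)/8.
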